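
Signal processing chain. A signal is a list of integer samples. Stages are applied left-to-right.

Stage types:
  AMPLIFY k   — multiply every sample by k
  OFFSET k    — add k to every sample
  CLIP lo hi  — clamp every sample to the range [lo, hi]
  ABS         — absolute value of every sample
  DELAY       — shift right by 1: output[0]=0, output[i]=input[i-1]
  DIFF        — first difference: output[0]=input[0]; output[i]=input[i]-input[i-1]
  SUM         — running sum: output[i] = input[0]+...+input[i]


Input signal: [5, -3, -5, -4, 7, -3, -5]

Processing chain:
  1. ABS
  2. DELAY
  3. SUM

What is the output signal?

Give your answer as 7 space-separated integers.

Answer: 0 5 8 13 17 24 27

Derivation:
Input: [5, -3, -5, -4, 7, -3, -5]
Stage 1 (ABS): |5|=5, |-3|=3, |-5|=5, |-4|=4, |7|=7, |-3|=3, |-5|=5 -> [5, 3, 5, 4, 7, 3, 5]
Stage 2 (DELAY): [0, 5, 3, 5, 4, 7, 3] = [0, 5, 3, 5, 4, 7, 3] -> [0, 5, 3, 5, 4, 7, 3]
Stage 3 (SUM): sum[0..0]=0, sum[0..1]=5, sum[0..2]=8, sum[0..3]=13, sum[0..4]=17, sum[0..5]=24, sum[0..6]=27 -> [0, 5, 8, 13, 17, 24, 27]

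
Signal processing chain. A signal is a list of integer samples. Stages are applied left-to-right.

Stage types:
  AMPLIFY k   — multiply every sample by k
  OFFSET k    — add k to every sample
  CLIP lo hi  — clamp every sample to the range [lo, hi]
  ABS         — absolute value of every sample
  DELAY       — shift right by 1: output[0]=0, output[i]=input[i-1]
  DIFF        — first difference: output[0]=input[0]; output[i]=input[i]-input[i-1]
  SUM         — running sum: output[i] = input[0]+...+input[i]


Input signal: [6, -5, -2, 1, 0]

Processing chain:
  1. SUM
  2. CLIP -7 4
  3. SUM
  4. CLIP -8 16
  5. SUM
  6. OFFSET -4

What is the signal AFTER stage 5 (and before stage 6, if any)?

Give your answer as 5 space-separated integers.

Input: [6, -5, -2, 1, 0]
Stage 1 (SUM): sum[0..0]=6, sum[0..1]=1, sum[0..2]=-1, sum[0..3]=0, sum[0..4]=0 -> [6, 1, -1, 0, 0]
Stage 2 (CLIP -7 4): clip(6,-7,4)=4, clip(1,-7,4)=1, clip(-1,-7,4)=-1, clip(0,-7,4)=0, clip(0,-7,4)=0 -> [4, 1, -1, 0, 0]
Stage 3 (SUM): sum[0..0]=4, sum[0..1]=5, sum[0..2]=4, sum[0..3]=4, sum[0..4]=4 -> [4, 5, 4, 4, 4]
Stage 4 (CLIP -8 16): clip(4,-8,16)=4, clip(5,-8,16)=5, clip(4,-8,16)=4, clip(4,-8,16)=4, clip(4,-8,16)=4 -> [4, 5, 4, 4, 4]
Stage 5 (SUM): sum[0..0]=4, sum[0..1]=9, sum[0..2]=13, sum[0..3]=17, sum[0..4]=21 -> [4, 9, 13, 17, 21]

Answer: 4 9 13 17 21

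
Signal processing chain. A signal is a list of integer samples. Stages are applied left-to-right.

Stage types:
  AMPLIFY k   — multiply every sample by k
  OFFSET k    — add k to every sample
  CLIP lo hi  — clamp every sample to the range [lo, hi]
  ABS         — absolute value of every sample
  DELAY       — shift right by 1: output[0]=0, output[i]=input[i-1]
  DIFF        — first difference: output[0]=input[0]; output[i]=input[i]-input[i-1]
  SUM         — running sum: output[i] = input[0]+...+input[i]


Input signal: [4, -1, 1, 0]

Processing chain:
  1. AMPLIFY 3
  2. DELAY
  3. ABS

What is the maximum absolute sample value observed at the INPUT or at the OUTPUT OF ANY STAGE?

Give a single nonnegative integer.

Input: [4, -1, 1, 0] (max |s|=4)
Stage 1 (AMPLIFY 3): 4*3=12, -1*3=-3, 1*3=3, 0*3=0 -> [12, -3, 3, 0] (max |s|=12)
Stage 2 (DELAY): [0, 12, -3, 3] = [0, 12, -3, 3] -> [0, 12, -3, 3] (max |s|=12)
Stage 3 (ABS): |0|=0, |12|=12, |-3|=3, |3|=3 -> [0, 12, 3, 3] (max |s|=12)
Overall max amplitude: 12

Answer: 12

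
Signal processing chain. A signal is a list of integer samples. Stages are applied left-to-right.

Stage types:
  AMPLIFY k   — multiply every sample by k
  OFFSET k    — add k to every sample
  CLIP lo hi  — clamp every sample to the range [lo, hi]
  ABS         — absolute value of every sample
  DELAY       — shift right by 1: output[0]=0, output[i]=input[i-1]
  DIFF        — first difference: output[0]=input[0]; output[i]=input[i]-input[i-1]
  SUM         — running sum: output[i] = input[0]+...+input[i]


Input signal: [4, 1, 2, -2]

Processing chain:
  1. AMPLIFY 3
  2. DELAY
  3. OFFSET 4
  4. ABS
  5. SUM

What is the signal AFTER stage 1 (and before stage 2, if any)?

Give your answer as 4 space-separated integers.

Answer: 12 3 6 -6

Derivation:
Input: [4, 1, 2, -2]
Stage 1 (AMPLIFY 3): 4*3=12, 1*3=3, 2*3=6, -2*3=-6 -> [12, 3, 6, -6]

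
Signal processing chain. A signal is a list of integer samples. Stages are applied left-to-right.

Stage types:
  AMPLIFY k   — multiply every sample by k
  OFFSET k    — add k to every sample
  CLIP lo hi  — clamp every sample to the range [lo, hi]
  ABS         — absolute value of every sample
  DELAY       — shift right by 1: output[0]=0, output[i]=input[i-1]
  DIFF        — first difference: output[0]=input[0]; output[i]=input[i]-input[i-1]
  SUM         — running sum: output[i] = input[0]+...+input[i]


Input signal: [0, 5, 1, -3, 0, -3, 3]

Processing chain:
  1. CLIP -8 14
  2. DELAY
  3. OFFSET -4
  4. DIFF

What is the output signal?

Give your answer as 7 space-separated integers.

Input: [0, 5, 1, -3, 0, -3, 3]
Stage 1 (CLIP -8 14): clip(0,-8,14)=0, clip(5,-8,14)=5, clip(1,-8,14)=1, clip(-3,-8,14)=-3, clip(0,-8,14)=0, clip(-3,-8,14)=-3, clip(3,-8,14)=3 -> [0, 5, 1, -3, 0, -3, 3]
Stage 2 (DELAY): [0, 0, 5, 1, -3, 0, -3] = [0, 0, 5, 1, -3, 0, -3] -> [0, 0, 5, 1, -3, 0, -3]
Stage 3 (OFFSET -4): 0+-4=-4, 0+-4=-4, 5+-4=1, 1+-4=-3, -3+-4=-7, 0+-4=-4, -3+-4=-7 -> [-4, -4, 1, -3, -7, -4, -7]
Stage 4 (DIFF): s[0]=-4, -4--4=0, 1--4=5, -3-1=-4, -7--3=-4, -4--7=3, -7--4=-3 -> [-4, 0, 5, -4, -4, 3, -3]

Answer: -4 0 5 -4 -4 3 -3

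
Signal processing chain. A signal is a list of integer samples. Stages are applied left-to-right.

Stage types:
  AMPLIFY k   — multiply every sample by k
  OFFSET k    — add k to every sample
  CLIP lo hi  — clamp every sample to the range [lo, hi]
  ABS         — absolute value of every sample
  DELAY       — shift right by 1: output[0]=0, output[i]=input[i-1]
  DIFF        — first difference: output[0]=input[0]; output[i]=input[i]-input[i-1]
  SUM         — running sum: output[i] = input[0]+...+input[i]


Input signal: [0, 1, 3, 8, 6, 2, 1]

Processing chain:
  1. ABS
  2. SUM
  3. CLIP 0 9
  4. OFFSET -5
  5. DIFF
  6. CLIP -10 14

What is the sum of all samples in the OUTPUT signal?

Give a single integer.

Input: [0, 1, 3, 8, 6, 2, 1]
Stage 1 (ABS): |0|=0, |1|=1, |3|=3, |8|=8, |6|=6, |2|=2, |1|=1 -> [0, 1, 3, 8, 6, 2, 1]
Stage 2 (SUM): sum[0..0]=0, sum[0..1]=1, sum[0..2]=4, sum[0..3]=12, sum[0..4]=18, sum[0..5]=20, sum[0..6]=21 -> [0, 1, 4, 12, 18, 20, 21]
Stage 3 (CLIP 0 9): clip(0,0,9)=0, clip(1,0,9)=1, clip(4,0,9)=4, clip(12,0,9)=9, clip(18,0,9)=9, clip(20,0,9)=9, clip(21,0,9)=9 -> [0, 1, 4, 9, 9, 9, 9]
Stage 4 (OFFSET -5): 0+-5=-5, 1+-5=-4, 4+-5=-1, 9+-5=4, 9+-5=4, 9+-5=4, 9+-5=4 -> [-5, -4, -1, 4, 4, 4, 4]
Stage 5 (DIFF): s[0]=-5, -4--5=1, -1--4=3, 4--1=5, 4-4=0, 4-4=0, 4-4=0 -> [-5, 1, 3, 5, 0, 0, 0]
Stage 6 (CLIP -10 14): clip(-5,-10,14)=-5, clip(1,-10,14)=1, clip(3,-10,14)=3, clip(5,-10,14)=5, clip(0,-10,14)=0, clip(0,-10,14)=0, clip(0,-10,14)=0 -> [-5, 1, 3, 5, 0, 0, 0]
Output sum: 4

Answer: 4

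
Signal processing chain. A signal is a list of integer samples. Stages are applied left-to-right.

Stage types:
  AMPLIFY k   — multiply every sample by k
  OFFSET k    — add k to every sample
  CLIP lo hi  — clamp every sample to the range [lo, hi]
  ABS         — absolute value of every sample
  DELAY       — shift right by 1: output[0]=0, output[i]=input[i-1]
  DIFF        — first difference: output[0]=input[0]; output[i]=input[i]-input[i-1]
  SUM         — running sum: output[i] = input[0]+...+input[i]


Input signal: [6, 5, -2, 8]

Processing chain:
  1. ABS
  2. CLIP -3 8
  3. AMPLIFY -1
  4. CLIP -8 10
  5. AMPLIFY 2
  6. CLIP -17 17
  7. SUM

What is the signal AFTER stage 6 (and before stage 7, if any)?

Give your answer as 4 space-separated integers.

Input: [6, 5, -2, 8]
Stage 1 (ABS): |6|=6, |5|=5, |-2|=2, |8|=8 -> [6, 5, 2, 8]
Stage 2 (CLIP -3 8): clip(6,-3,8)=6, clip(5,-3,8)=5, clip(2,-3,8)=2, clip(8,-3,8)=8 -> [6, 5, 2, 8]
Stage 3 (AMPLIFY -1): 6*-1=-6, 5*-1=-5, 2*-1=-2, 8*-1=-8 -> [-6, -5, -2, -8]
Stage 4 (CLIP -8 10): clip(-6,-8,10)=-6, clip(-5,-8,10)=-5, clip(-2,-8,10)=-2, clip(-8,-8,10)=-8 -> [-6, -5, -2, -8]
Stage 5 (AMPLIFY 2): -6*2=-12, -5*2=-10, -2*2=-4, -8*2=-16 -> [-12, -10, -4, -16]
Stage 6 (CLIP -17 17): clip(-12,-17,17)=-12, clip(-10,-17,17)=-10, clip(-4,-17,17)=-4, clip(-16,-17,17)=-16 -> [-12, -10, -4, -16]

Answer: -12 -10 -4 -16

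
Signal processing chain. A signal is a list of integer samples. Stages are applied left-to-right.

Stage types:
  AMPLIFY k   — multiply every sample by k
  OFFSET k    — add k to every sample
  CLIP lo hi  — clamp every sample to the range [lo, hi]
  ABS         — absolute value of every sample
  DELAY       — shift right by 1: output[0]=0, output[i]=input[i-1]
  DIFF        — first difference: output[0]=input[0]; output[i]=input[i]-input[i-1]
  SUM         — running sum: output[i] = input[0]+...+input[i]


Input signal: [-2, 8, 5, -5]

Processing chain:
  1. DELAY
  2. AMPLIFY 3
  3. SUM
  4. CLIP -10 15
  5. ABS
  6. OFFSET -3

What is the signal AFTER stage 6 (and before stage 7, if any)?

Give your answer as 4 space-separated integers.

Input: [-2, 8, 5, -5]
Stage 1 (DELAY): [0, -2, 8, 5] = [0, -2, 8, 5] -> [0, -2, 8, 5]
Stage 2 (AMPLIFY 3): 0*3=0, -2*3=-6, 8*3=24, 5*3=15 -> [0, -6, 24, 15]
Stage 3 (SUM): sum[0..0]=0, sum[0..1]=-6, sum[0..2]=18, sum[0..3]=33 -> [0, -6, 18, 33]
Stage 4 (CLIP -10 15): clip(0,-10,15)=0, clip(-6,-10,15)=-6, clip(18,-10,15)=15, clip(33,-10,15)=15 -> [0, -6, 15, 15]
Stage 5 (ABS): |0|=0, |-6|=6, |15|=15, |15|=15 -> [0, 6, 15, 15]
Stage 6 (OFFSET -3): 0+-3=-3, 6+-3=3, 15+-3=12, 15+-3=12 -> [-3, 3, 12, 12]

Answer: -3 3 12 12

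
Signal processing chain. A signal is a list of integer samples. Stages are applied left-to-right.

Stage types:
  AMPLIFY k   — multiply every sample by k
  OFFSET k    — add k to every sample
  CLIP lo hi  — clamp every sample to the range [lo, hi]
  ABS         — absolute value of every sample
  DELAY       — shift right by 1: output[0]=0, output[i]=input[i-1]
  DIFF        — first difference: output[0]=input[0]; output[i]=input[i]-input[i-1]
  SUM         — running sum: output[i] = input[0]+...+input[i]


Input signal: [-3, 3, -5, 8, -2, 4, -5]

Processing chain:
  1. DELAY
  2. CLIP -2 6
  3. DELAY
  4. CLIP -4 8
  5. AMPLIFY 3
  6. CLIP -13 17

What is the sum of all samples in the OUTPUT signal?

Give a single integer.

Input: [-3, 3, -5, 8, -2, 4, -5]
Stage 1 (DELAY): [0, -3, 3, -5, 8, -2, 4] = [0, -3, 3, -5, 8, -2, 4] -> [0, -3, 3, -5, 8, -2, 4]
Stage 2 (CLIP -2 6): clip(0,-2,6)=0, clip(-3,-2,6)=-2, clip(3,-2,6)=3, clip(-5,-2,6)=-2, clip(8,-2,6)=6, clip(-2,-2,6)=-2, clip(4,-2,6)=4 -> [0, -2, 3, -2, 6, -2, 4]
Stage 3 (DELAY): [0, 0, -2, 3, -2, 6, -2] = [0, 0, -2, 3, -2, 6, -2] -> [0, 0, -2, 3, -2, 6, -2]
Stage 4 (CLIP -4 8): clip(0,-4,8)=0, clip(0,-4,8)=0, clip(-2,-4,8)=-2, clip(3,-4,8)=3, clip(-2,-4,8)=-2, clip(6,-4,8)=6, clip(-2,-4,8)=-2 -> [0, 0, -2, 3, -2, 6, -2]
Stage 5 (AMPLIFY 3): 0*3=0, 0*3=0, -2*3=-6, 3*3=9, -2*3=-6, 6*3=18, -2*3=-6 -> [0, 0, -6, 9, -6, 18, -6]
Stage 6 (CLIP -13 17): clip(0,-13,17)=0, clip(0,-13,17)=0, clip(-6,-13,17)=-6, clip(9,-13,17)=9, clip(-6,-13,17)=-6, clip(18,-13,17)=17, clip(-6,-13,17)=-6 -> [0, 0, -6, 9, -6, 17, -6]
Output sum: 8

Answer: 8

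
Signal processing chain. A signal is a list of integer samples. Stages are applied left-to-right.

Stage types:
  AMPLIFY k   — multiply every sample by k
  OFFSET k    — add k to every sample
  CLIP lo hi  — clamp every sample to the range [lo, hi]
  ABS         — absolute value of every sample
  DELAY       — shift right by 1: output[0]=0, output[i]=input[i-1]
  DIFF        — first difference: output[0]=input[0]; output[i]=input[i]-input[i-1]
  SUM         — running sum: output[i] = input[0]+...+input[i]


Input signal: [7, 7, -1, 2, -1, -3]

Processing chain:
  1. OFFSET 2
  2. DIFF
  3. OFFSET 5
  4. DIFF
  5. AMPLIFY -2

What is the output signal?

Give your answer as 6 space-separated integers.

Input: [7, 7, -1, 2, -1, -3]
Stage 1 (OFFSET 2): 7+2=9, 7+2=9, -1+2=1, 2+2=4, -1+2=1, -3+2=-1 -> [9, 9, 1, 4, 1, -1]
Stage 2 (DIFF): s[0]=9, 9-9=0, 1-9=-8, 4-1=3, 1-4=-3, -1-1=-2 -> [9, 0, -8, 3, -3, -2]
Stage 3 (OFFSET 5): 9+5=14, 0+5=5, -8+5=-3, 3+5=8, -3+5=2, -2+5=3 -> [14, 5, -3, 8, 2, 3]
Stage 4 (DIFF): s[0]=14, 5-14=-9, -3-5=-8, 8--3=11, 2-8=-6, 3-2=1 -> [14, -9, -8, 11, -6, 1]
Stage 5 (AMPLIFY -2): 14*-2=-28, -9*-2=18, -8*-2=16, 11*-2=-22, -6*-2=12, 1*-2=-2 -> [-28, 18, 16, -22, 12, -2]

Answer: -28 18 16 -22 12 -2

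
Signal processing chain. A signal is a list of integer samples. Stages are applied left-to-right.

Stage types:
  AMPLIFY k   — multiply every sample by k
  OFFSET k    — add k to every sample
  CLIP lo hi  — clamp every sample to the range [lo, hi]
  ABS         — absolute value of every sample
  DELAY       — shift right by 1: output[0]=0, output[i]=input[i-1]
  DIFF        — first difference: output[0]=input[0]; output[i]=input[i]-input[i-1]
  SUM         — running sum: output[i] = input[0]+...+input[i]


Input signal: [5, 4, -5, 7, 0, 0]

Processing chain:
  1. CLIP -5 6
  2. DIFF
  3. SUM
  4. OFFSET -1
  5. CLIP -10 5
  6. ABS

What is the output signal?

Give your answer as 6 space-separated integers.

Input: [5, 4, -5, 7, 0, 0]
Stage 1 (CLIP -5 6): clip(5,-5,6)=5, clip(4,-5,6)=4, clip(-5,-5,6)=-5, clip(7,-5,6)=6, clip(0,-5,6)=0, clip(0,-5,6)=0 -> [5, 4, -5, 6, 0, 0]
Stage 2 (DIFF): s[0]=5, 4-5=-1, -5-4=-9, 6--5=11, 0-6=-6, 0-0=0 -> [5, -1, -9, 11, -6, 0]
Stage 3 (SUM): sum[0..0]=5, sum[0..1]=4, sum[0..2]=-5, sum[0..3]=6, sum[0..4]=0, sum[0..5]=0 -> [5, 4, -5, 6, 0, 0]
Stage 4 (OFFSET -1): 5+-1=4, 4+-1=3, -5+-1=-6, 6+-1=5, 0+-1=-1, 0+-1=-1 -> [4, 3, -6, 5, -1, -1]
Stage 5 (CLIP -10 5): clip(4,-10,5)=4, clip(3,-10,5)=3, clip(-6,-10,5)=-6, clip(5,-10,5)=5, clip(-1,-10,5)=-1, clip(-1,-10,5)=-1 -> [4, 3, -6, 5, -1, -1]
Stage 6 (ABS): |4|=4, |3|=3, |-6|=6, |5|=5, |-1|=1, |-1|=1 -> [4, 3, 6, 5, 1, 1]

Answer: 4 3 6 5 1 1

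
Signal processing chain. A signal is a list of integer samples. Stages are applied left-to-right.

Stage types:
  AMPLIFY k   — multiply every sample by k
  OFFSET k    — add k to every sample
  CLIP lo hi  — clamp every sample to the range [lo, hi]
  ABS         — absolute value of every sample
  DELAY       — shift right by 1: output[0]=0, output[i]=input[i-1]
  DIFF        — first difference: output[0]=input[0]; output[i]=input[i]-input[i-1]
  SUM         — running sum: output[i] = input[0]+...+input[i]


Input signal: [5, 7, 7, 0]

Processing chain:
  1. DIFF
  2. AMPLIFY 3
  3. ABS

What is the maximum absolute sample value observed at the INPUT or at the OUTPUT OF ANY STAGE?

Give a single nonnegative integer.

Answer: 21

Derivation:
Input: [5, 7, 7, 0] (max |s|=7)
Stage 1 (DIFF): s[0]=5, 7-5=2, 7-7=0, 0-7=-7 -> [5, 2, 0, -7] (max |s|=7)
Stage 2 (AMPLIFY 3): 5*3=15, 2*3=6, 0*3=0, -7*3=-21 -> [15, 6, 0, -21] (max |s|=21)
Stage 3 (ABS): |15|=15, |6|=6, |0|=0, |-21|=21 -> [15, 6, 0, 21] (max |s|=21)
Overall max amplitude: 21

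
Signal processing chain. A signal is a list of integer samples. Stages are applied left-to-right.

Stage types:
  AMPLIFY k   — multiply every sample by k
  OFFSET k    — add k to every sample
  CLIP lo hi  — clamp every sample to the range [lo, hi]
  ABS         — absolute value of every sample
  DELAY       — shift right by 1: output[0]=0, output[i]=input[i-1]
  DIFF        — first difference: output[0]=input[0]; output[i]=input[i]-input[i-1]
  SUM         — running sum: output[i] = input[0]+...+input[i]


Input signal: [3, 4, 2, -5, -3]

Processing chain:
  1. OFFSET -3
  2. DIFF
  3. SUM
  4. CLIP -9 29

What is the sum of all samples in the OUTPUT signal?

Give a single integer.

Input: [3, 4, 2, -5, -3]
Stage 1 (OFFSET -3): 3+-3=0, 4+-3=1, 2+-3=-1, -5+-3=-8, -3+-3=-6 -> [0, 1, -1, -8, -6]
Stage 2 (DIFF): s[0]=0, 1-0=1, -1-1=-2, -8--1=-7, -6--8=2 -> [0, 1, -2, -7, 2]
Stage 3 (SUM): sum[0..0]=0, sum[0..1]=1, sum[0..2]=-1, sum[0..3]=-8, sum[0..4]=-6 -> [0, 1, -1, -8, -6]
Stage 4 (CLIP -9 29): clip(0,-9,29)=0, clip(1,-9,29)=1, clip(-1,-9,29)=-1, clip(-8,-9,29)=-8, clip(-6,-9,29)=-6 -> [0, 1, -1, -8, -6]
Output sum: -14

Answer: -14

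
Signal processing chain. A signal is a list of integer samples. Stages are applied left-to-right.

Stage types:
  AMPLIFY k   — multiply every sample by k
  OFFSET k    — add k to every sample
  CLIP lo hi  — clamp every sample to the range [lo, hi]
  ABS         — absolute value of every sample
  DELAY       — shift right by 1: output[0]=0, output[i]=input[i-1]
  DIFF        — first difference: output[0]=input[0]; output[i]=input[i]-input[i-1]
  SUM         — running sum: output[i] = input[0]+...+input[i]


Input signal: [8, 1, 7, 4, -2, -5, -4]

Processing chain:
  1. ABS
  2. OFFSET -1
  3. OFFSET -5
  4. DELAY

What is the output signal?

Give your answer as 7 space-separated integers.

Answer: 0 2 -5 1 -2 -4 -1

Derivation:
Input: [8, 1, 7, 4, -2, -5, -4]
Stage 1 (ABS): |8|=8, |1|=1, |7|=7, |4|=4, |-2|=2, |-5|=5, |-4|=4 -> [8, 1, 7, 4, 2, 5, 4]
Stage 2 (OFFSET -1): 8+-1=7, 1+-1=0, 7+-1=6, 4+-1=3, 2+-1=1, 5+-1=4, 4+-1=3 -> [7, 0, 6, 3, 1, 4, 3]
Stage 3 (OFFSET -5): 7+-5=2, 0+-5=-5, 6+-5=1, 3+-5=-2, 1+-5=-4, 4+-5=-1, 3+-5=-2 -> [2, -5, 1, -2, -4, -1, -2]
Stage 4 (DELAY): [0, 2, -5, 1, -2, -4, -1] = [0, 2, -5, 1, -2, -4, -1] -> [0, 2, -5, 1, -2, -4, -1]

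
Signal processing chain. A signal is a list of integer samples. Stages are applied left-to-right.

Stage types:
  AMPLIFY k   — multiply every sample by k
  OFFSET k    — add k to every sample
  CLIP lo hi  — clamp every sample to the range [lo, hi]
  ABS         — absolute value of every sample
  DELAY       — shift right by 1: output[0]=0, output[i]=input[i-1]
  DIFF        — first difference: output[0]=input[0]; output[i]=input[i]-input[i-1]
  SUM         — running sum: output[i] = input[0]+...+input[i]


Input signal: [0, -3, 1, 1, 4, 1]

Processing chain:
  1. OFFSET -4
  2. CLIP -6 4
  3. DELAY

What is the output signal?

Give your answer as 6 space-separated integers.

Answer: 0 -4 -6 -3 -3 0

Derivation:
Input: [0, -3, 1, 1, 4, 1]
Stage 1 (OFFSET -4): 0+-4=-4, -3+-4=-7, 1+-4=-3, 1+-4=-3, 4+-4=0, 1+-4=-3 -> [-4, -7, -3, -3, 0, -3]
Stage 2 (CLIP -6 4): clip(-4,-6,4)=-4, clip(-7,-6,4)=-6, clip(-3,-6,4)=-3, clip(-3,-6,4)=-3, clip(0,-6,4)=0, clip(-3,-6,4)=-3 -> [-4, -6, -3, -3, 0, -3]
Stage 3 (DELAY): [0, -4, -6, -3, -3, 0] = [0, -4, -6, -3, -3, 0] -> [0, -4, -6, -3, -3, 0]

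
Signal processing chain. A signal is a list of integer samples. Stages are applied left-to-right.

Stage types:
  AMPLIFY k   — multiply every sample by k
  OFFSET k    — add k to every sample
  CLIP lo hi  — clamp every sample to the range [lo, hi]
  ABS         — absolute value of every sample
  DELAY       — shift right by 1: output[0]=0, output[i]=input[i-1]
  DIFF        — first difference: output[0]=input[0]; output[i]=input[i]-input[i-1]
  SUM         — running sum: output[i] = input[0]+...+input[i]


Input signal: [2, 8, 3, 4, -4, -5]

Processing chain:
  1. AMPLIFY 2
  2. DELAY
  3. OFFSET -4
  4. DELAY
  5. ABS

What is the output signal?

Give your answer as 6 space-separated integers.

Input: [2, 8, 3, 4, -4, -5]
Stage 1 (AMPLIFY 2): 2*2=4, 8*2=16, 3*2=6, 4*2=8, -4*2=-8, -5*2=-10 -> [4, 16, 6, 8, -8, -10]
Stage 2 (DELAY): [0, 4, 16, 6, 8, -8] = [0, 4, 16, 6, 8, -8] -> [0, 4, 16, 6, 8, -8]
Stage 3 (OFFSET -4): 0+-4=-4, 4+-4=0, 16+-4=12, 6+-4=2, 8+-4=4, -8+-4=-12 -> [-4, 0, 12, 2, 4, -12]
Stage 4 (DELAY): [0, -4, 0, 12, 2, 4] = [0, -4, 0, 12, 2, 4] -> [0, -4, 0, 12, 2, 4]
Stage 5 (ABS): |0|=0, |-4|=4, |0|=0, |12|=12, |2|=2, |4|=4 -> [0, 4, 0, 12, 2, 4]

Answer: 0 4 0 12 2 4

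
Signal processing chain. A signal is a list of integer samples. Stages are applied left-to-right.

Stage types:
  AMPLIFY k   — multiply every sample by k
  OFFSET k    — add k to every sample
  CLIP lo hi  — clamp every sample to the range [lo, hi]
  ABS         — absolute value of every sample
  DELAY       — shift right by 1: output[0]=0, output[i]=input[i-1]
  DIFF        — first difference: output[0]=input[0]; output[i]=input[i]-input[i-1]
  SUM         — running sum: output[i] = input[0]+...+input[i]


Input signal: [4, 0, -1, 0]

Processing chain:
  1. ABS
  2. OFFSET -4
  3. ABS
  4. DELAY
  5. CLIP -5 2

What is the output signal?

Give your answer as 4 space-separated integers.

Answer: 0 0 2 2

Derivation:
Input: [4, 0, -1, 0]
Stage 1 (ABS): |4|=4, |0|=0, |-1|=1, |0|=0 -> [4, 0, 1, 0]
Stage 2 (OFFSET -4): 4+-4=0, 0+-4=-4, 1+-4=-3, 0+-4=-4 -> [0, -4, -3, -4]
Stage 3 (ABS): |0|=0, |-4|=4, |-3|=3, |-4|=4 -> [0, 4, 3, 4]
Stage 4 (DELAY): [0, 0, 4, 3] = [0, 0, 4, 3] -> [0, 0, 4, 3]
Stage 5 (CLIP -5 2): clip(0,-5,2)=0, clip(0,-5,2)=0, clip(4,-5,2)=2, clip(3,-5,2)=2 -> [0, 0, 2, 2]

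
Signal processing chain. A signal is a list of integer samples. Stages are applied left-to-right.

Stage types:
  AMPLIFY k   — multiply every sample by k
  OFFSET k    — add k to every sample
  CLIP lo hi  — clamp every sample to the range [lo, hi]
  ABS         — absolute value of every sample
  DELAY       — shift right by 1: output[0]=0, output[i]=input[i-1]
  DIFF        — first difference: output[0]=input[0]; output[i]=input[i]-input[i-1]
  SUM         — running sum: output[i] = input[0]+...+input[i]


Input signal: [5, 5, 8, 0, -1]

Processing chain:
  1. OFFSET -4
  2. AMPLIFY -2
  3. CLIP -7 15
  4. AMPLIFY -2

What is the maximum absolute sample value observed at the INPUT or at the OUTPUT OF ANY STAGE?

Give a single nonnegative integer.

Input: [5, 5, 8, 0, -1] (max |s|=8)
Stage 1 (OFFSET -4): 5+-4=1, 5+-4=1, 8+-4=4, 0+-4=-4, -1+-4=-5 -> [1, 1, 4, -4, -5] (max |s|=5)
Stage 2 (AMPLIFY -2): 1*-2=-2, 1*-2=-2, 4*-2=-8, -4*-2=8, -5*-2=10 -> [-2, -2, -8, 8, 10] (max |s|=10)
Stage 3 (CLIP -7 15): clip(-2,-7,15)=-2, clip(-2,-7,15)=-2, clip(-8,-7,15)=-7, clip(8,-7,15)=8, clip(10,-7,15)=10 -> [-2, -2, -7, 8, 10] (max |s|=10)
Stage 4 (AMPLIFY -2): -2*-2=4, -2*-2=4, -7*-2=14, 8*-2=-16, 10*-2=-20 -> [4, 4, 14, -16, -20] (max |s|=20)
Overall max amplitude: 20

Answer: 20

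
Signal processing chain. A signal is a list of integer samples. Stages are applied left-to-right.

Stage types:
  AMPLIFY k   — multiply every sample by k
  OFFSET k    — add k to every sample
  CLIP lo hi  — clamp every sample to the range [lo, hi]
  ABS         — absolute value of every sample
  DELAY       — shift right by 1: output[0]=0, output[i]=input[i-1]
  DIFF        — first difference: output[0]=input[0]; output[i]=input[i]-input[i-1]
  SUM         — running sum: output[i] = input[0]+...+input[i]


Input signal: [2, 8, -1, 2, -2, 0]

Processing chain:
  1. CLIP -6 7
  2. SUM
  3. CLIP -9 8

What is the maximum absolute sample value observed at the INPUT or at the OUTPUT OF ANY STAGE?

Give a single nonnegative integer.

Input: [2, 8, -1, 2, -2, 0] (max |s|=8)
Stage 1 (CLIP -6 7): clip(2,-6,7)=2, clip(8,-6,7)=7, clip(-1,-6,7)=-1, clip(2,-6,7)=2, clip(-2,-6,7)=-2, clip(0,-6,7)=0 -> [2, 7, -1, 2, -2, 0] (max |s|=7)
Stage 2 (SUM): sum[0..0]=2, sum[0..1]=9, sum[0..2]=8, sum[0..3]=10, sum[0..4]=8, sum[0..5]=8 -> [2, 9, 8, 10, 8, 8] (max |s|=10)
Stage 3 (CLIP -9 8): clip(2,-9,8)=2, clip(9,-9,8)=8, clip(8,-9,8)=8, clip(10,-9,8)=8, clip(8,-9,8)=8, clip(8,-9,8)=8 -> [2, 8, 8, 8, 8, 8] (max |s|=8)
Overall max amplitude: 10

Answer: 10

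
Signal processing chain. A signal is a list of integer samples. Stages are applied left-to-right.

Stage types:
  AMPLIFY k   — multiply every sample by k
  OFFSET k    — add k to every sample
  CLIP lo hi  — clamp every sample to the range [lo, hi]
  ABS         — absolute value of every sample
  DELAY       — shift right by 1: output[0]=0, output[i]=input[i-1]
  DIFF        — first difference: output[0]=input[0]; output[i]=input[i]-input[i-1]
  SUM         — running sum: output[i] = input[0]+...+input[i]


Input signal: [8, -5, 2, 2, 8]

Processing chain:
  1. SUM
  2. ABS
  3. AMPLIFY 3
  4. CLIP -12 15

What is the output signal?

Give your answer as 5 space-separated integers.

Answer: 15 9 15 15 15

Derivation:
Input: [8, -5, 2, 2, 8]
Stage 1 (SUM): sum[0..0]=8, sum[0..1]=3, sum[0..2]=5, sum[0..3]=7, sum[0..4]=15 -> [8, 3, 5, 7, 15]
Stage 2 (ABS): |8|=8, |3|=3, |5|=5, |7|=7, |15|=15 -> [8, 3, 5, 7, 15]
Stage 3 (AMPLIFY 3): 8*3=24, 3*3=9, 5*3=15, 7*3=21, 15*3=45 -> [24, 9, 15, 21, 45]
Stage 4 (CLIP -12 15): clip(24,-12,15)=15, clip(9,-12,15)=9, clip(15,-12,15)=15, clip(21,-12,15)=15, clip(45,-12,15)=15 -> [15, 9, 15, 15, 15]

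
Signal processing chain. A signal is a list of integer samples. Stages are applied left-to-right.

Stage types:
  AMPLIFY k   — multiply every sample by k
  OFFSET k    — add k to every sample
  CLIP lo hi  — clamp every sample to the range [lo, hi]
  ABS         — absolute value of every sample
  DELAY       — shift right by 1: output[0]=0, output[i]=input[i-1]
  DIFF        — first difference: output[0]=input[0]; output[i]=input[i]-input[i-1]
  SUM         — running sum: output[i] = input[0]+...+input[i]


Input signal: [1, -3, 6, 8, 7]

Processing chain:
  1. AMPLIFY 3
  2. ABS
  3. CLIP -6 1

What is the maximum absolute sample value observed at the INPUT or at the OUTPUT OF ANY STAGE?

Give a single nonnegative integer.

Input: [1, -3, 6, 8, 7] (max |s|=8)
Stage 1 (AMPLIFY 3): 1*3=3, -3*3=-9, 6*3=18, 8*3=24, 7*3=21 -> [3, -9, 18, 24, 21] (max |s|=24)
Stage 2 (ABS): |3|=3, |-9|=9, |18|=18, |24|=24, |21|=21 -> [3, 9, 18, 24, 21] (max |s|=24)
Stage 3 (CLIP -6 1): clip(3,-6,1)=1, clip(9,-6,1)=1, clip(18,-6,1)=1, clip(24,-6,1)=1, clip(21,-6,1)=1 -> [1, 1, 1, 1, 1] (max |s|=1)
Overall max amplitude: 24

Answer: 24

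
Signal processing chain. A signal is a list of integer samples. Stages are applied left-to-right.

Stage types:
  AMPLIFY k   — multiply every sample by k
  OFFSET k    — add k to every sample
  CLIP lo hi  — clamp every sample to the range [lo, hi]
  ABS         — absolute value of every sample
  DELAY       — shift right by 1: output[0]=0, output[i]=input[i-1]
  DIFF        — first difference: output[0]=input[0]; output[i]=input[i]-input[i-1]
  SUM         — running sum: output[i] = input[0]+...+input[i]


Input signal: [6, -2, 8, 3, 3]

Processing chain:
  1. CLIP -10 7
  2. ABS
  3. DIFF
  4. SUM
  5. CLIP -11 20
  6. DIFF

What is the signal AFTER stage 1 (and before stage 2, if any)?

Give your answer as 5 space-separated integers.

Answer: 6 -2 7 3 3

Derivation:
Input: [6, -2, 8, 3, 3]
Stage 1 (CLIP -10 7): clip(6,-10,7)=6, clip(-2,-10,7)=-2, clip(8,-10,7)=7, clip(3,-10,7)=3, clip(3,-10,7)=3 -> [6, -2, 7, 3, 3]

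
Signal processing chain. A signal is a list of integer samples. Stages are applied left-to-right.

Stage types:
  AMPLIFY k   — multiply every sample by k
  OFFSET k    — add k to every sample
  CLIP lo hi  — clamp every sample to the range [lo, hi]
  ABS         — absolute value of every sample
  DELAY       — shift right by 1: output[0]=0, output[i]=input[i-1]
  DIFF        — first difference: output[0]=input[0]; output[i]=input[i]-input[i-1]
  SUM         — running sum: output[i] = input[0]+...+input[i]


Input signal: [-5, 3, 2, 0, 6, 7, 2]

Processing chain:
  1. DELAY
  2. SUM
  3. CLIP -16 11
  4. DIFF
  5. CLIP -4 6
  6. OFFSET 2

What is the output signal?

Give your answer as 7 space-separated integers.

Input: [-5, 3, 2, 0, 6, 7, 2]
Stage 1 (DELAY): [0, -5, 3, 2, 0, 6, 7] = [0, -5, 3, 2, 0, 6, 7] -> [0, -5, 3, 2, 0, 6, 7]
Stage 2 (SUM): sum[0..0]=0, sum[0..1]=-5, sum[0..2]=-2, sum[0..3]=0, sum[0..4]=0, sum[0..5]=6, sum[0..6]=13 -> [0, -5, -2, 0, 0, 6, 13]
Stage 3 (CLIP -16 11): clip(0,-16,11)=0, clip(-5,-16,11)=-5, clip(-2,-16,11)=-2, clip(0,-16,11)=0, clip(0,-16,11)=0, clip(6,-16,11)=6, clip(13,-16,11)=11 -> [0, -5, -2, 0, 0, 6, 11]
Stage 4 (DIFF): s[0]=0, -5-0=-5, -2--5=3, 0--2=2, 0-0=0, 6-0=6, 11-6=5 -> [0, -5, 3, 2, 0, 6, 5]
Stage 5 (CLIP -4 6): clip(0,-4,6)=0, clip(-5,-4,6)=-4, clip(3,-4,6)=3, clip(2,-4,6)=2, clip(0,-4,6)=0, clip(6,-4,6)=6, clip(5,-4,6)=5 -> [0, -4, 3, 2, 0, 6, 5]
Stage 6 (OFFSET 2): 0+2=2, -4+2=-2, 3+2=5, 2+2=4, 0+2=2, 6+2=8, 5+2=7 -> [2, -2, 5, 4, 2, 8, 7]

Answer: 2 -2 5 4 2 8 7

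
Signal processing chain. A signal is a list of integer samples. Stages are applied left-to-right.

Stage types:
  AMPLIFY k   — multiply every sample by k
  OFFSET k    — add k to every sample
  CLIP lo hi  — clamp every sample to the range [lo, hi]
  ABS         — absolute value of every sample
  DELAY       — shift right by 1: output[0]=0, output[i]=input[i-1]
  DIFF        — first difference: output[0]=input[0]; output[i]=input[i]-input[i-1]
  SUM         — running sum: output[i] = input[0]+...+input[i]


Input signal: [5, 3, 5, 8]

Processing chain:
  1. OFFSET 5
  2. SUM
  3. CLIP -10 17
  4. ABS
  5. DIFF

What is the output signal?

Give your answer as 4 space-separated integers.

Answer: 10 7 0 0

Derivation:
Input: [5, 3, 5, 8]
Stage 1 (OFFSET 5): 5+5=10, 3+5=8, 5+5=10, 8+5=13 -> [10, 8, 10, 13]
Stage 2 (SUM): sum[0..0]=10, sum[0..1]=18, sum[0..2]=28, sum[0..3]=41 -> [10, 18, 28, 41]
Stage 3 (CLIP -10 17): clip(10,-10,17)=10, clip(18,-10,17)=17, clip(28,-10,17)=17, clip(41,-10,17)=17 -> [10, 17, 17, 17]
Stage 4 (ABS): |10|=10, |17|=17, |17|=17, |17|=17 -> [10, 17, 17, 17]
Stage 5 (DIFF): s[0]=10, 17-10=7, 17-17=0, 17-17=0 -> [10, 7, 0, 0]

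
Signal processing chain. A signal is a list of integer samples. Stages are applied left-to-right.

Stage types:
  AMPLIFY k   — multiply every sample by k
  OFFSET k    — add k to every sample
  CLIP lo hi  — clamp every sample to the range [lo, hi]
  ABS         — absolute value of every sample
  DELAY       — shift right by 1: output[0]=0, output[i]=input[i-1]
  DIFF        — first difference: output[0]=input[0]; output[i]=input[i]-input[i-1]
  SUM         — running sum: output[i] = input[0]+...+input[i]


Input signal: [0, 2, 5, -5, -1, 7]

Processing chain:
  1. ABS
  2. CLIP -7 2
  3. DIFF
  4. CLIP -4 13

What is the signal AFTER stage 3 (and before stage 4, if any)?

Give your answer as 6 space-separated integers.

Input: [0, 2, 5, -5, -1, 7]
Stage 1 (ABS): |0|=0, |2|=2, |5|=5, |-5|=5, |-1|=1, |7|=7 -> [0, 2, 5, 5, 1, 7]
Stage 2 (CLIP -7 2): clip(0,-7,2)=0, clip(2,-7,2)=2, clip(5,-7,2)=2, clip(5,-7,2)=2, clip(1,-7,2)=1, clip(7,-7,2)=2 -> [0, 2, 2, 2, 1, 2]
Stage 3 (DIFF): s[0]=0, 2-0=2, 2-2=0, 2-2=0, 1-2=-1, 2-1=1 -> [0, 2, 0, 0, -1, 1]

Answer: 0 2 0 0 -1 1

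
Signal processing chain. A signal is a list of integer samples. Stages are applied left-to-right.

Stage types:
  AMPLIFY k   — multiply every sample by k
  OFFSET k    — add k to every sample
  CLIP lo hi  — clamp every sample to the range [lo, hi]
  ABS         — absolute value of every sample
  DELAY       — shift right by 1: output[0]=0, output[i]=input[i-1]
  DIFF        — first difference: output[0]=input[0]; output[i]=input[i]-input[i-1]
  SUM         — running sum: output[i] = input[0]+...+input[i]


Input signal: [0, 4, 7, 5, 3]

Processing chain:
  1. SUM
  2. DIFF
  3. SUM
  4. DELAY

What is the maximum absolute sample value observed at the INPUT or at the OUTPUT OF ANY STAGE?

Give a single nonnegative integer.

Answer: 19

Derivation:
Input: [0, 4, 7, 5, 3] (max |s|=7)
Stage 1 (SUM): sum[0..0]=0, sum[0..1]=4, sum[0..2]=11, sum[0..3]=16, sum[0..4]=19 -> [0, 4, 11, 16, 19] (max |s|=19)
Stage 2 (DIFF): s[0]=0, 4-0=4, 11-4=7, 16-11=5, 19-16=3 -> [0, 4, 7, 5, 3] (max |s|=7)
Stage 3 (SUM): sum[0..0]=0, sum[0..1]=4, sum[0..2]=11, sum[0..3]=16, sum[0..4]=19 -> [0, 4, 11, 16, 19] (max |s|=19)
Stage 4 (DELAY): [0, 0, 4, 11, 16] = [0, 0, 4, 11, 16] -> [0, 0, 4, 11, 16] (max |s|=16)
Overall max amplitude: 19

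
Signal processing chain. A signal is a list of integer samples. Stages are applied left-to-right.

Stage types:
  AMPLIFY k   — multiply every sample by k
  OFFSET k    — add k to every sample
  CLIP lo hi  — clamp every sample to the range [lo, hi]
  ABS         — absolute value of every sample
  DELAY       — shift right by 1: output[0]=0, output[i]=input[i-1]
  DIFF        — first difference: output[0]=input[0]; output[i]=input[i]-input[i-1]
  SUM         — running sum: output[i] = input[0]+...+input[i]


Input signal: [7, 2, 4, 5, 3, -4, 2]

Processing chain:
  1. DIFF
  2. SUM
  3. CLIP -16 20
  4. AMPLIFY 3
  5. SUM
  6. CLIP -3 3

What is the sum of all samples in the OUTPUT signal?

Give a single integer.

Answer: 21

Derivation:
Input: [7, 2, 4, 5, 3, -4, 2]
Stage 1 (DIFF): s[0]=7, 2-7=-5, 4-2=2, 5-4=1, 3-5=-2, -4-3=-7, 2--4=6 -> [7, -5, 2, 1, -2, -7, 6]
Stage 2 (SUM): sum[0..0]=7, sum[0..1]=2, sum[0..2]=4, sum[0..3]=5, sum[0..4]=3, sum[0..5]=-4, sum[0..6]=2 -> [7, 2, 4, 5, 3, -4, 2]
Stage 3 (CLIP -16 20): clip(7,-16,20)=7, clip(2,-16,20)=2, clip(4,-16,20)=4, clip(5,-16,20)=5, clip(3,-16,20)=3, clip(-4,-16,20)=-4, clip(2,-16,20)=2 -> [7, 2, 4, 5, 3, -4, 2]
Stage 4 (AMPLIFY 3): 7*3=21, 2*3=6, 4*3=12, 5*3=15, 3*3=9, -4*3=-12, 2*3=6 -> [21, 6, 12, 15, 9, -12, 6]
Stage 5 (SUM): sum[0..0]=21, sum[0..1]=27, sum[0..2]=39, sum[0..3]=54, sum[0..4]=63, sum[0..5]=51, sum[0..6]=57 -> [21, 27, 39, 54, 63, 51, 57]
Stage 6 (CLIP -3 3): clip(21,-3,3)=3, clip(27,-3,3)=3, clip(39,-3,3)=3, clip(54,-3,3)=3, clip(63,-3,3)=3, clip(51,-3,3)=3, clip(57,-3,3)=3 -> [3, 3, 3, 3, 3, 3, 3]
Output sum: 21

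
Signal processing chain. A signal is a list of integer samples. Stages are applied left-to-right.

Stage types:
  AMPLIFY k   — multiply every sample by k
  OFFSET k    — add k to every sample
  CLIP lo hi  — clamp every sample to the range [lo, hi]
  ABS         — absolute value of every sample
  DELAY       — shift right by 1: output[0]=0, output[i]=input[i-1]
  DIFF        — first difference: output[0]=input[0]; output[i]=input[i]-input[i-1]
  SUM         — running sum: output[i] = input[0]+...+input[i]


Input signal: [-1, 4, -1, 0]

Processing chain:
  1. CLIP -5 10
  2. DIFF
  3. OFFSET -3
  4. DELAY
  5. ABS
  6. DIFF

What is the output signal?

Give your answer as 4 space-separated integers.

Answer: 0 4 -2 6

Derivation:
Input: [-1, 4, -1, 0]
Stage 1 (CLIP -5 10): clip(-1,-5,10)=-1, clip(4,-5,10)=4, clip(-1,-5,10)=-1, clip(0,-5,10)=0 -> [-1, 4, -1, 0]
Stage 2 (DIFF): s[0]=-1, 4--1=5, -1-4=-5, 0--1=1 -> [-1, 5, -5, 1]
Stage 3 (OFFSET -3): -1+-3=-4, 5+-3=2, -5+-3=-8, 1+-3=-2 -> [-4, 2, -8, -2]
Stage 4 (DELAY): [0, -4, 2, -8] = [0, -4, 2, -8] -> [0, -4, 2, -8]
Stage 5 (ABS): |0|=0, |-4|=4, |2|=2, |-8|=8 -> [0, 4, 2, 8]
Stage 6 (DIFF): s[0]=0, 4-0=4, 2-4=-2, 8-2=6 -> [0, 4, -2, 6]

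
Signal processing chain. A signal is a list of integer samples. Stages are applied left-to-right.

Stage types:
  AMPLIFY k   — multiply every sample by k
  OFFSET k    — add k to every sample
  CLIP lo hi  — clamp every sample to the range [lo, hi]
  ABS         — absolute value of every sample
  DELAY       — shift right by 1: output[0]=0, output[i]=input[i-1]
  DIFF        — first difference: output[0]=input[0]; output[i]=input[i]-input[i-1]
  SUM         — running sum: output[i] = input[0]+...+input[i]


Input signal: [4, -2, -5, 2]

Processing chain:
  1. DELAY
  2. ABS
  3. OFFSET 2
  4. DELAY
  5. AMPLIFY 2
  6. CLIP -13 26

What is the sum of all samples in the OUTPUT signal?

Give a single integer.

Answer: 24

Derivation:
Input: [4, -2, -5, 2]
Stage 1 (DELAY): [0, 4, -2, -5] = [0, 4, -2, -5] -> [0, 4, -2, -5]
Stage 2 (ABS): |0|=0, |4|=4, |-2|=2, |-5|=5 -> [0, 4, 2, 5]
Stage 3 (OFFSET 2): 0+2=2, 4+2=6, 2+2=4, 5+2=7 -> [2, 6, 4, 7]
Stage 4 (DELAY): [0, 2, 6, 4] = [0, 2, 6, 4] -> [0, 2, 6, 4]
Stage 5 (AMPLIFY 2): 0*2=0, 2*2=4, 6*2=12, 4*2=8 -> [0, 4, 12, 8]
Stage 6 (CLIP -13 26): clip(0,-13,26)=0, clip(4,-13,26)=4, clip(12,-13,26)=12, clip(8,-13,26)=8 -> [0, 4, 12, 8]
Output sum: 24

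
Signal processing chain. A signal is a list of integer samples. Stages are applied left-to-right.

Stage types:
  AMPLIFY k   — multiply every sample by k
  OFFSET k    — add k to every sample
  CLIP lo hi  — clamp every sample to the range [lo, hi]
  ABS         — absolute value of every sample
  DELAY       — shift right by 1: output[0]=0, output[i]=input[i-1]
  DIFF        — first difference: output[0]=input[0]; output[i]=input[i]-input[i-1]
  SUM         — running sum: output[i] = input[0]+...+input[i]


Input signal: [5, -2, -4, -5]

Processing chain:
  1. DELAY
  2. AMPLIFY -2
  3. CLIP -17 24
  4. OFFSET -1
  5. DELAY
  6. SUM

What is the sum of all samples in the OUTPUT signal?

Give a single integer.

Input: [5, -2, -4, -5]
Stage 1 (DELAY): [0, 5, -2, -4] = [0, 5, -2, -4] -> [0, 5, -2, -4]
Stage 2 (AMPLIFY -2): 0*-2=0, 5*-2=-10, -2*-2=4, -4*-2=8 -> [0, -10, 4, 8]
Stage 3 (CLIP -17 24): clip(0,-17,24)=0, clip(-10,-17,24)=-10, clip(4,-17,24)=4, clip(8,-17,24)=8 -> [0, -10, 4, 8]
Stage 4 (OFFSET -1): 0+-1=-1, -10+-1=-11, 4+-1=3, 8+-1=7 -> [-1, -11, 3, 7]
Stage 5 (DELAY): [0, -1, -11, 3] = [0, -1, -11, 3] -> [0, -1, -11, 3]
Stage 6 (SUM): sum[0..0]=0, sum[0..1]=-1, sum[0..2]=-12, sum[0..3]=-9 -> [0, -1, -12, -9]
Output sum: -22

Answer: -22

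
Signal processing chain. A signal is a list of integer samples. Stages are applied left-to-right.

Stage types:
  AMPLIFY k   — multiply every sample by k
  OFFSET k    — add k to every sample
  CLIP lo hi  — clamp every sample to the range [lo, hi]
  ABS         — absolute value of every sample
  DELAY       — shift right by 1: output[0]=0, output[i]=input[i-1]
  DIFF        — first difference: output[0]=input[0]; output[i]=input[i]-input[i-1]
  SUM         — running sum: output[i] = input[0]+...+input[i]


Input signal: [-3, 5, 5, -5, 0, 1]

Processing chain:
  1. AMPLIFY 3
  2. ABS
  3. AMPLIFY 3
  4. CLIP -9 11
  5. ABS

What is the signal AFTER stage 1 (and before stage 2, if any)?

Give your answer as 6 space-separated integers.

Input: [-3, 5, 5, -5, 0, 1]
Stage 1 (AMPLIFY 3): -3*3=-9, 5*3=15, 5*3=15, -5*3=-15, 0*3=0, 1*3=3 -> [-9, 15, 15, -15, 0, 3]

Answer: -9 15 15 -15 0 3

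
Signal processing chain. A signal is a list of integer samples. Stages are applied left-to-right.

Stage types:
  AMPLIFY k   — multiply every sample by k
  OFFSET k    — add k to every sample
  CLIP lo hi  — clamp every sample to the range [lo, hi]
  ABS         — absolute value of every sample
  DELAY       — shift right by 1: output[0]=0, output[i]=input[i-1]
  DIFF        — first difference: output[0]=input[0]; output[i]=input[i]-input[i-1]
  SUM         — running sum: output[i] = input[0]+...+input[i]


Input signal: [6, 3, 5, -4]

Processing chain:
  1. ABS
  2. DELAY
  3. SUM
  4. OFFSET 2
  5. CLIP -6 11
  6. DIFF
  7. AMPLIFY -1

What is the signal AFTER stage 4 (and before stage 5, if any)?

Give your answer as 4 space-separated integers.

Input: [6, 3, 5, -4]
Stage 1 (ABS): |6|=6, |3|=3, |5|=5, |-4|=4 -> [6, 3, 5, 4]
Stage 2 (DELAY): [0, 6, 3, 5] = [0, 6, 3, 5] -> [0, 6, 3, 5]
Stage 3 (SUM): sum[0..0]=0, sum[0..1]=6, sum[0..2]=9, sum[0..3]=14 -> [0, 6, 9, 14]
Stage 4 (OFFSET 2): 0+2=2, 6+2=8, 9+2=11, 14+2=16 -> [2, 8, 11, 16]

Answer: 2 8 11 16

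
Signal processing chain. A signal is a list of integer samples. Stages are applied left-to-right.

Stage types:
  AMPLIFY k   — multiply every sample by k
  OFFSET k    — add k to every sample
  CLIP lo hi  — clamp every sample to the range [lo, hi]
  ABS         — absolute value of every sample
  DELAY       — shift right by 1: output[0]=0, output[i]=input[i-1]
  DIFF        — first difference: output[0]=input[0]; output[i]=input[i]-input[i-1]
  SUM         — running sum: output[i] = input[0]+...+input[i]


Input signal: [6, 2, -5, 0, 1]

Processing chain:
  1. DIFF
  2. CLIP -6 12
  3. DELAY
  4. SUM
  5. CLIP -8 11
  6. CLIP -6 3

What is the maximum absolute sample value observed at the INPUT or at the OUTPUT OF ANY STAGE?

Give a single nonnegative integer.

Answer: 7

Derivation:
Input: [6, 2, -5, 0, 1] (max |s|=6)
Stage 1 (DIFF): s[0]=6, 2-6=-4, -5-2=-7, 0--5=5, 1-0=1 -> [6, -4, -7, 5, 1] (max |s|=7)
Stage 2 (CLIP -6 12): clip(6,-6,12)=6, clip(-4,-6,12)=-4, clip(-7,-6,12)=-6, clip(5,-6,12)=5, clip(1,-6,12)=1 -> [6, -4, -6, 5, 1] (max |s|=6)
Stage 3 (DELAY): [0, 6, -4, -6, 5] = [0, 6, -4, -6, 5] -> [0, 6, -4, -6, 5] (max |s|=6)
Stage 4 (SUM): sum[0..0]=0, sum[0..1]=6, sum[0..2]=2, sum[0..3]=-4, sum[0..4]=1 -> [0, 6, 2, -4, 1] (max |s|=6)
Stage 5 (CLIP -8 11): clip(0,-8,11)=0, clip(6,-8,11)=6, clip(2,-8,11)=2, clip(-4,-8,11)=-4, clip(1,-8,11)=1 -> [0, 6, 2, -4, 1] (max |s|=6)
Stage 6 (CLIP -6 3): clip(0,-6,3)=0, clip(6,-6,3)=3, clip(2,-6,3)=2, clip(-4,-6,3)=-4, clip(1,-6,3)=1 -> [0, 3, 2, -4, 1] (max |s|=4)
Overall max amplitude: 7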